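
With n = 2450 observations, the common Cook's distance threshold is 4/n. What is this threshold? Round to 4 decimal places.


The threshold is 4/n.
4/2450 = 0.0016.

0.0016


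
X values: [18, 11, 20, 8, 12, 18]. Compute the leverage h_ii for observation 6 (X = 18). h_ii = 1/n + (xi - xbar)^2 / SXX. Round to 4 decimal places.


n = 6, xbar = 14.5000.
SXX = sum((xi - xbar)^2) = 115.5000.
h = 1/6 + (18 - 14.5000)^2 / 115.5000 = 0.2727.

0.2727


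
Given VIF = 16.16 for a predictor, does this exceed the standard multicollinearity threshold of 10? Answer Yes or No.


Check: VIF = 16.16 vs threshold = 10.
Since 16.16 >= 10, the answer is Yes.

Yes


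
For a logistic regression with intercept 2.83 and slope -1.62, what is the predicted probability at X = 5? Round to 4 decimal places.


Linear predictor: z = 2.83 + -1.62 * 5 = -5.2700.
P = 1/(1 + exp(5.2700)) = 1/(1 + 194.4160) = 0.0051.

0.0051


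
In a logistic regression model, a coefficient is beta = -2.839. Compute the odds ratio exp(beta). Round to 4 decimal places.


Odds ratio = exp(beta) = exp(-2.839).
= 0.0585.

0.0585


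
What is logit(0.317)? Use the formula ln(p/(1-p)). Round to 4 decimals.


1 - p = 0.683.
p/(1-p) = 0.4641.
logit = ln(0.4641) = -0.7676.

-0.7676


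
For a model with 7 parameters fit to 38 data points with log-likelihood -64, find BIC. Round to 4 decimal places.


ln(38) = 3.637586.
k * ln(n) = 7 * 3.637586 = 25.463102.
-2L = 128.
BIC = 25.463102 + 128 = 153.463102, which rounds to 153.4631.

153.4631


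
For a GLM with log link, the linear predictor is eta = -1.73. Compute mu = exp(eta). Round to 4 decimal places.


mu = exp(eta) = exp(-1.73).
= 0.1773.

0.1773


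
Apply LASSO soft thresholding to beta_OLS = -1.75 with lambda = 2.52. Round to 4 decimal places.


Absolute value: |-1.75| = 1.75.
Compare to lambda = 2.52.
Since |beta| <= lambda, the coefficient is set to 0.

0.0000


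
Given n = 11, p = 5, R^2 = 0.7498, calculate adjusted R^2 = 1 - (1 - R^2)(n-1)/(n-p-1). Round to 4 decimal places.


Adjusted R^2 = 1 - (1 - R^2) * (n-1)/(n-p-1).
(1 - R^2) = 0.2502.
(n-1)/(n-p-1) = 10/5.
(1 - R^2) * (n-1) = 0.2502 * 10 = 2.5020.
Divide by (n-p-1): 2.5020 / 5 = 0.5004.
Adj R^2 = 1 - 0.5004 = 0.4996.

0.4996


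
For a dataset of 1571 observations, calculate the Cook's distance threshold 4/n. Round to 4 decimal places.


The threshold is 4/n.
4/1571 = 0.0025.

0.0025


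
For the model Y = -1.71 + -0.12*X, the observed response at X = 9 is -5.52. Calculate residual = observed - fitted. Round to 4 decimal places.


Compute yhat = -1.71 + (-0.12)(9) = -2.7900.
Residual = actual - predicted = -5.52 - -2.7900 = -2.7300.

-2.7300


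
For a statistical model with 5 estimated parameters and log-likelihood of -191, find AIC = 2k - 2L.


AIC = 2k - 2*loglik = 2(5) - 2(-191).
= 10 + 382 = 392.

392


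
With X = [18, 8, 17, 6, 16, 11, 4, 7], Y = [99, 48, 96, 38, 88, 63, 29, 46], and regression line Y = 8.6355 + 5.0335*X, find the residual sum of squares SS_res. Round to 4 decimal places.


Compute predicted values, then residuals = yi - yhat_i.
Residuals: [-0.2385, -0.9035, 1.7950, -0.8365, -1.1715, -1.0040, 0.2305, 2.1300].
SSres = sum(residual^2) = 11.7654.

11.7654


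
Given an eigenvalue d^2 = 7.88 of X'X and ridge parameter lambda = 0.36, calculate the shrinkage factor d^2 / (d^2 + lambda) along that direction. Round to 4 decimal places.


Denominator = d^2 + lambda = 7.88 + 0.36 = 8.2400.
Shrinkage = 7.88 / 8.2400 = 0.9563.

0.9563


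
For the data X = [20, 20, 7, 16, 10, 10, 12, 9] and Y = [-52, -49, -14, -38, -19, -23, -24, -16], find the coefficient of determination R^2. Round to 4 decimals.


Fit the OLS line: b0 = 8.8216, b1 = -2.9382.
SSres = 27.1952.
SStot = 1563.8750.
R^2 = 1 - 27.1952/1563.8750 = 0.9826.

0.9826


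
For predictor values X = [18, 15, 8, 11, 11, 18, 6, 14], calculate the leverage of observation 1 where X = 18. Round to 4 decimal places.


n = 8, xbar = 12.6250.
SXX = sum((xi - xbar)^2) = 135.8750.
h = 1/8 + (18 - 12.6250)^2 / 135.8750 = 0.3376.

0.3376


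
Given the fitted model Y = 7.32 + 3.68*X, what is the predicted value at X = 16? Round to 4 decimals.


Substitute X = 16 into the equation:
Y = 7.32 + 3.68 * 16 = 7.32 + 58.8800 = 66.2000.

66.2000


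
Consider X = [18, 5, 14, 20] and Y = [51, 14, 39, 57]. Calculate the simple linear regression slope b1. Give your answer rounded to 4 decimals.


The sample means are xbar = 14.2500 and ybar = 40.2500.
Compute S_xx = 132.7500 and S_xy = 379.7500.
Slope b1 = S_xy / S_xx = 379.7500 / 132.7500 = 2.8606.

2.8606


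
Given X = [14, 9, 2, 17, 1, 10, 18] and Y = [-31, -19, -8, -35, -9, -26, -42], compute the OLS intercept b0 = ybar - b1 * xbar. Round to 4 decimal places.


First find the slope: b1 = -1.8799.
Means: xbar = 10.1429, ybar = -24.2857.
b0 = ybar - b1 * xbar = -24.2857 - -1.8799 * 10.1429 = -5.2178.

-5.2178


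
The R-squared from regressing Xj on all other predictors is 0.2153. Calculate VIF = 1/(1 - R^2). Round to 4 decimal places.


VIF = 1 / (1 - 0.2153).
= 1 / 0.7847 = 1.2744.

1.2744


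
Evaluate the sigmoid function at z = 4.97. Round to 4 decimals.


First, exp(-4.9700) = 0.0069.
Then sigma(z) = 1/(1 + 0.0069) = 0.9931.

0.9931


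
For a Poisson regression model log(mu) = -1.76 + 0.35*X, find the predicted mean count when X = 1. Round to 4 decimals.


eta = -1.76 + 0.35 * 1 = -1.4100.
mu = exp(-1.4100) = 0.2441.

0.2441


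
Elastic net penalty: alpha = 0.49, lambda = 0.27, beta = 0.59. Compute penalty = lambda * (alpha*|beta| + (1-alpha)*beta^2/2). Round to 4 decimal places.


alpha * |beta| = 0.49 * 0.59 = 0.2891.
(1-alpha) * beta^2/2 = 0.51 * 0.3481/2 = 0.0888.
Total = 0.27 * (0.2891 + 0.0888) = 0.1020.

0.1020


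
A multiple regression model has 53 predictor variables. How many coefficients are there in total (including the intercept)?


Including the intercept, the model has 53 predictor coefficients + 1 intercept.
Total = 54.

54


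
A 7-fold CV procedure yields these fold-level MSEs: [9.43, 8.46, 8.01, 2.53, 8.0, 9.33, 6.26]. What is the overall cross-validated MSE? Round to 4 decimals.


Add all fold MSEs: 52.0200.
Divide by k = 7: 52.0200/7 = 7.4314.

7.4314


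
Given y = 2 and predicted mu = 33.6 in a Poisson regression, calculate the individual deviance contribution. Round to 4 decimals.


y/mu = 2/33.6 = 0.059524 (approx.), and ln(2/33.6) = -2.821379.
y * ln(y/mu) = 2 * -2.821379 = -5.642758.
y - mu = -31.6.
D = 2 * (-5.642758 - -31.6) = 51.914484, which rounds to 51.9145.

51.9145


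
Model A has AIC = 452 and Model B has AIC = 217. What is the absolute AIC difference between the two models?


|AIC_A - AIC_B| = |452 - 217| = 235.
Model B is preferred (lower AIC).

235


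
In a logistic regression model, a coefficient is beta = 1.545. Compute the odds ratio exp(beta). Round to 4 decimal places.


Odds ratio = exp(beta) = exp(1.545).
= 4.6880.

4.6880


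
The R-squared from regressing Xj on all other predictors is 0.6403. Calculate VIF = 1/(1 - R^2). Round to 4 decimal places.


Denominator: 1 - 0.6403 = 0.3597.
VIF = 1 / 0.3597 = 2.7801.

2.7801


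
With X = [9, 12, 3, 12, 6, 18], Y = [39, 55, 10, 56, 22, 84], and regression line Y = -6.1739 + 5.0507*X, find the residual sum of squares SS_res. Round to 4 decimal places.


Predicted values from Y = -6.1739 + 5.0507*X.
Residuals: [-0.2824, 0.5655, 1.0218, 1.5655, -2.1303, -0.7387].
SSres = 8.9783.

8.9783


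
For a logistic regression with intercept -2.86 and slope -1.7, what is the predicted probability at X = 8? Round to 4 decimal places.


Linear predictor: z = -2.86 + -1.7 * 8 = -16.4600.
P = 1/(1 + exp(16.4600)) = 1/(1 + 14076256.5033) = 0.0000.

0.0000


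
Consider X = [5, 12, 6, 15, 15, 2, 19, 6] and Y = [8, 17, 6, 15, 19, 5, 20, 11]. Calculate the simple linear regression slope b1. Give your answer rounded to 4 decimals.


Calculate xbar = 10.0000, ybar = 12.6250.
S_xx = 256.0000, S_xy = 236.0000.
Using b1 = S_xy / S_xx = 236.0000 / 256.0000, we get b1 = 0.9219.

0.9219


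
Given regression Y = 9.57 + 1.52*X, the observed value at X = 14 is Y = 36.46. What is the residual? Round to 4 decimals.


Compute yhat = 9.57 + (1.52)(14) = 30.8500.
Residual = actual - predicted = 36.46 - 30.8500 = 5.6100.

5.6100


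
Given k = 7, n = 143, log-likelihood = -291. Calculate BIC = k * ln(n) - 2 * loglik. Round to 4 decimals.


ln(143) = 4.962845.
k * ln(n) = 7 * 4.962845 = 34.739915.
-2L = 582.
BIC = 34.739915 + 582 = 616.739915, which rounds to 616.7399.

616.7399


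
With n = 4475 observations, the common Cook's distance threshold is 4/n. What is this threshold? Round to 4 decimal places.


The threshold is 4/n.
4/4475 = 0.0009.

0.0009


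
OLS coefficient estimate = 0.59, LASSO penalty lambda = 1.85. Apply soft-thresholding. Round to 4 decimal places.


Absolute value: |0.59| = 0.59.
Compare to lambda = 1.85.
Since |beta| <= lambda, the coefficient is set to 0.

0.0000


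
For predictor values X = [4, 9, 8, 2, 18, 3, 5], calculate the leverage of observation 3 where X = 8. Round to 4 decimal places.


Mean of X: xbar = 7.0000.
SXX = 180.0000.
For X = 8: h = 1/7 + (8 - 7.0000)^2/180.0000 = 0.1484.

0.1484


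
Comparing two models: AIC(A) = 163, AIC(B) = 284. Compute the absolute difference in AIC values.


Absolute difference = |163 - 284| = 121.
The model with lower AIC (A) is preferred.

121


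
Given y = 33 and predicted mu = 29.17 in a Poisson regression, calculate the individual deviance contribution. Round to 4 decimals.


Compute y*ln(y/mu) = 33*ln(33/29.17) = 33*0.123367 = 4.071111.
y - mu = 3.83.
D = 2*(4.071111 - (3.83)) = 0.482222, which rounds to 0.4822.

0.4822


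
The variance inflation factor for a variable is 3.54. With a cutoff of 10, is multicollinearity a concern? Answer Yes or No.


Compare VIF = 3.54 to the threshold of 10.
3.54 < 10, so the answer is No.

No


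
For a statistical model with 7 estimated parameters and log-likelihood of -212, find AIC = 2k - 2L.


AIC = 2k - 2*loglik = 2(7) - 2(-212).
= 14 + 424 = 438.

438


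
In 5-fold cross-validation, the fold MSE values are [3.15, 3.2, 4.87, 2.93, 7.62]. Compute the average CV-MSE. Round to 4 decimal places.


Total MSE across folds = 21.7700.
CV-MSE = 21.7700/5 = 4.3540.

4.3540


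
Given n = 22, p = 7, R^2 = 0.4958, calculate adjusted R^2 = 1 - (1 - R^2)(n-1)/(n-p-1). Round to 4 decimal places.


Adjusted R^2 = 1 - (1 - R^2) * (n-1)/(n-p-1).
(1 - R^2) = 0.5042.
(n-1)/(n-p-1) = 21/14.
(1 - R^2) * (n-1) = 0.5042 * 21 = 10.5882.
Divide by (n-p-1): 10.5882 / 14 = 0.7563.
Adj R^2 = 1 - 0.7563 = 0.2437.

0.2437


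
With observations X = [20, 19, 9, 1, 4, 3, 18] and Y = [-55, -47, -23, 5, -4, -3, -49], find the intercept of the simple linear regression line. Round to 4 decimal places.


Compute b1 = -3.0300 from the OLS formula.
With xbar = 10.5714 and ybar = -25.1429, the intercept is:
b0 = -25.1429 - -3.0300 * 10.5714 = 6.8884.

6.8884


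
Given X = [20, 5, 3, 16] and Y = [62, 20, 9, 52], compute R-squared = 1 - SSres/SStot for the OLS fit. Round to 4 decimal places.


The fitted line is Y = 2.3228 + 3.0388*X.
SSres = 14.4393, SStot = 1916.7500.
R^2 = 1 - SSres/SStot = 0.9925.

0.9925


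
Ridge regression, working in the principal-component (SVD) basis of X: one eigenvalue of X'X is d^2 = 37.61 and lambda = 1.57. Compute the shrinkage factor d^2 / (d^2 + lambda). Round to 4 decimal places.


Compute the denominator: 37.61 + 1.57 = 39.1800.
Shrinkage factor = 37.61 / 39.1800 = 0.9599.

0.9599


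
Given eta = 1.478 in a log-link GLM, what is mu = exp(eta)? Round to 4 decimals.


Apply the inverse link:
mu = e^1.478 = 4.3842.

4.3842


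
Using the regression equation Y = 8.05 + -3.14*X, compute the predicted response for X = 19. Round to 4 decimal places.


Plug X = 19 into Y = 8.05 + -3.14*X:
Y = 8.05 + -59.6600 = -51.6100.

-51.6100


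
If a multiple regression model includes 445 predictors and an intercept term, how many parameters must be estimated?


Including the intercept, the model has 445 predictor coefficients + 1 intercept.
Total = 446.

446


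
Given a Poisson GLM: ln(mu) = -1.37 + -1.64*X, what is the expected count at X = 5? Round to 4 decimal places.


eta = -1.37 + -1.64 * 5 = -9.5700.
mu = exp(-9.5700) = 0.0001.

0.0001


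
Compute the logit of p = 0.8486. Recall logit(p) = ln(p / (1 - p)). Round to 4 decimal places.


1 - p = 0.1514.
p/(1-p) = 5.6050.
logit = ln(5.6050) = 1.7237.

1.7237


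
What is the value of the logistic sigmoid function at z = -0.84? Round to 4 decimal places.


exp(0.8400) = 2.3164.
1 + exp(-z) = 3.3164.
sigmoid = 1/3.3164 = 0.3015.

0.3015


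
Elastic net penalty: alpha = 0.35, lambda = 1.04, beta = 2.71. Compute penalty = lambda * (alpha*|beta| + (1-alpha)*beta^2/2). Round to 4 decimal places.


Compute:
L1 = 0.35 * 2.71 = 0.9485.
L2 = 0.65 * 2.71^2 / 2 = 2.3868.
Penalty = 1.04 * (0.9485 + 2.3868) = 3.4687.

3.4687


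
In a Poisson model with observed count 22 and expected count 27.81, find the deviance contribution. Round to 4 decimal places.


Compute y*ln(y/mu) = 22*ln(22/27.81) = 22*-0.234353 = -5.155766.
y - mu = -5.81.
D = 2*(-5.155766 - (-5.81)) = 1.308468, which rounds to 1.3085.

1.3085


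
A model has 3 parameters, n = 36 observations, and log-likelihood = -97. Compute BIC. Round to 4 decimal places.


ln(36) = 3.583519.
k * ln(n) = 3 * 3.583519 = 10.750557.
-2L = 194.
BIC = 10.750557 + 194 = 204.750557, which rounds to 204.7506.

204.7506


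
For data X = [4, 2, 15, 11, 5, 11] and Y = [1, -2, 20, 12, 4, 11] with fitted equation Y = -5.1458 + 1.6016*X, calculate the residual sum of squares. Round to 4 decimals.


Compute predicted values, then residuals = yi - yhat_i.
Residuals: [-0.2606, -0.0574, 1.1218, -0.4718, 1.1378, -1.4718].
SSres = sum(residual^2) = 5.0130.

5.0130


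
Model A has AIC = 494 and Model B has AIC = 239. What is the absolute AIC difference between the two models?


|AIC_A - AIC_B| = |494 - 239| = 255.
Model B is preferred (lower AIC).

255


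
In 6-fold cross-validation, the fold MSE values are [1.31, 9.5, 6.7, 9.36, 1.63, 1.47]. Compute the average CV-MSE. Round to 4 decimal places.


Total MSE across folds = 29.9700.
CV-MSE = 29.9700/6 = 4.9950.

4.9950


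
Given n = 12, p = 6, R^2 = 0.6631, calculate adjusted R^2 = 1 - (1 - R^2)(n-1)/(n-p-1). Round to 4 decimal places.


Plug in: Adj R^2 = 1 - (1 - 0.6631) * 11/5.
= 1 - 0.3369 * 11/5
= 1 - 3.7059 / 5
= 1 - 0.7412 = 0.2588.

0.2588


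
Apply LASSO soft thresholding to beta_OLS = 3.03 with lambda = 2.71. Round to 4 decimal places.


Absolute value: |3.03| = 3.03.
Compare to lambda = 2.71.
Since |beta| > lambda, coefficient = sign(beta)*(|beta| - lambda) = 0.3200.

0.3200


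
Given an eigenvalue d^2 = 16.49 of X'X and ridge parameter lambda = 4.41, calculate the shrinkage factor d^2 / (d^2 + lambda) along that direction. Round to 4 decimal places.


Denominator = d^2 + lambda = 16.49 + 4.41 = 20.9000.
Shrinkage = 16.49 / 20.9000 = 0.7890.

0.7890


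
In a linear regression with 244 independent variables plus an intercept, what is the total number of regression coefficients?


Total coefficients = number of predictors + 1 (for the intercept).
= 244 + 1 = 245.

245


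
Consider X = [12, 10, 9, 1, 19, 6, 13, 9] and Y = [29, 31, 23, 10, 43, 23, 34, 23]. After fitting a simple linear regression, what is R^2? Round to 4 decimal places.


Fit the OLS line: b0 = 9.2852, b1 = 1.7939.
SSres = 41.3078.
SStot = 662.0000.
R^2 = 1 - 41.3078/662.0000 = 0.9376.

0.9376


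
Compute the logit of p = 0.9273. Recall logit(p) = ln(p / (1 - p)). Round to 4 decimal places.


The odds are p/(1-p) = 0.9273 / 0.0727 = 12.7552.
logit(p) = ln(12.7552) = 2.5459.

2.5459


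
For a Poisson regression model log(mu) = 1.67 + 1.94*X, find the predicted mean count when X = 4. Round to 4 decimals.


eta = 1.67 + 1.94 * 4 = 9.4300.
mu = exp(9.4300) = 12456.5267.

12456.5267


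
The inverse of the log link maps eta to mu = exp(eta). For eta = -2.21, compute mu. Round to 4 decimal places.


mu = exp(eta) = exp(-2.21).
= 0.1097.

0.1097


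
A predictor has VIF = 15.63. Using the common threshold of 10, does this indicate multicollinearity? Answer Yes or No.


Compare VIF = 15.63 to the threshold of 10.
15.63 >= 10, so the answer is Yes.

Yes


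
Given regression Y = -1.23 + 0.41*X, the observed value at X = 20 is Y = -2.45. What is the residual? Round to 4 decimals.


Predicted = -1.23 + 0.41 * 20 = 6.9700.
Residual = -2.45 - 6.9700 = -9.4200.

-9.4200


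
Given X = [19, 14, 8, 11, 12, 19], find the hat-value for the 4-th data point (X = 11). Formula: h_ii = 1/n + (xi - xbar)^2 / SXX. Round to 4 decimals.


Compute xbar = 13.8333 with n = 6 observations.
SXX = 98.8333.
Leverage = 1/6 + (11 - 13.8333)^2/98.8333 = 0.2479.

0.2479


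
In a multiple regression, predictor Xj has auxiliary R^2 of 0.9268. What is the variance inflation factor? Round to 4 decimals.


Using VIF = 1/(1 - R^2_j):
1 - 0.9268 = 0.0732.
VIF = 13.6612.

13.6612


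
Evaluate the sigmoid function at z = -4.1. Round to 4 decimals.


First, exp(4.1000) = 60.3403.
Then sigma(z) = 1/(1 + 60.3403) = 0.0163.

0.0163


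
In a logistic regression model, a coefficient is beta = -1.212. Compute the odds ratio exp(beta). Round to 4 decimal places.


Odds ratio = exp(beta) = exp(-1.212).
= 0.2976.

0.2976


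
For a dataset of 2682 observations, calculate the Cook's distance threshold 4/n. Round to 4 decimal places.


Cook's distance cutoff = 4/n = 4/2682.
= 0.0015.

0.0015


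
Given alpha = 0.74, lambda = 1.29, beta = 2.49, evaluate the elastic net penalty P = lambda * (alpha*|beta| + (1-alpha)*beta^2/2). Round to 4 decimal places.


alpha * |beta| = 0.74 * 2.49 = 1.8426.
(1-alpha) * beta^2/2 = 0.26 * 6.2001/2 = 0.8060.
Total = 1.29 * (1.8426 + 0.8060) = 3.4167.

3.4167


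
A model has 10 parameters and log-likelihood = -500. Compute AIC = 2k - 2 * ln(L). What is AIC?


AIC = 2k - 2*loglik = 2(10) - 2(-500).
= 20 + 1000 = 1020.

1020


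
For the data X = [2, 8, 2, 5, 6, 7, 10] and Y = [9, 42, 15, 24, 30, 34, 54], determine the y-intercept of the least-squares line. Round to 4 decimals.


Compute b1 = 5.1176 from the OLS formula.
With xbar = 5.7143 and ybar = 29.7143, the intercept is:
b0 = 29.7143 - 5.1176 * 5.7143 = 0.4706.

0.4706


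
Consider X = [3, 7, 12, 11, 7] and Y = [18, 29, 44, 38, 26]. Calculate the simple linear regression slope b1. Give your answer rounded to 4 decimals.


First compute the means: xbar = 8.0000, ybar = 31.0000.
Then S_xx = sum((xi - xbar)^2) = 52.0000.
S_xy = sum((xi - xbar)(yi - ybar)) = 145.0000.
b1 = S_xy / S_xx = 145.0000 / 52.0000 = 2.7885.

2.7885


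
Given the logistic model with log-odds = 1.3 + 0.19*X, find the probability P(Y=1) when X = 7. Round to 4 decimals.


z = 1.3 + 0.19 * 7 = 2.6300.
Sigmoid: P = 1 / (1 + exp(-2.6300)) = 0.9328.

0.9328


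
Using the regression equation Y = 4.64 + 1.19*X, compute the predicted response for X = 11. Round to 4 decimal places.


Substitute X = 11 into the equation:
Y = 4.64 + 1.19 * 11 = 4.64 + 13.0900 = 17.7300.

17.7300


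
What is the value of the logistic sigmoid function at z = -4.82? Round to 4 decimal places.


Compute exp(4.8200) = 123.9651.
Sigmoid = 1 / (1 + 123.9651) = 1 / 124.9651 = 0.0080.

0.0080


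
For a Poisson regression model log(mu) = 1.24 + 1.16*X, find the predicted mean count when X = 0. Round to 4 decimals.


Linear predictor: eta = 1.24 + (1.16)(0) = 1.2400.
Expected count: mu = exp(1.2400) = 3.4556.

3.4556


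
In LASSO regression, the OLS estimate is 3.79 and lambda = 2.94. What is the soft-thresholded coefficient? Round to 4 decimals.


Absolute value: |3.79| = 3.79.
Compare to lambda = 2.94.
Since |beta| > lambda, coefficient = sign(beta)*(|beta| - lambda) = 0.8500.

0.8500


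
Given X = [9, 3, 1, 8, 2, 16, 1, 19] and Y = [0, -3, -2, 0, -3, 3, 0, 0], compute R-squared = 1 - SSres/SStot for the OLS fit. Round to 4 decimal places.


After computing the OLS fit (b0=-2.0892, b1=0.1985):
SSres = 14.3993, SStot = 27.8750.
R^2 = 1 - 14.3993/27.8750 = 0.4834.

0.4834


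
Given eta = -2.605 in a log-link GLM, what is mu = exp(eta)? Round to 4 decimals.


Apply the inverse link:
mu = e^-2.605 = 0.0739.

0.0739


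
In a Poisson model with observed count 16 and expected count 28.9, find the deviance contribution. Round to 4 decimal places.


First: ln(16/28.9) = -0.591253.
Then: 16 * -0.591253 = -9.460048.
y - mu = 16 - 28.9 = -12.9.
D = 2(-9.460048 - -12.9) = 6.879904, which rounds to 6.8799.

6.8799


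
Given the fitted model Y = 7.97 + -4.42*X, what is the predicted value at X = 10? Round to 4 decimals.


Predicted value:
Y = 7.97 + (-4.42)(10) = 7.97 + -44.2000 = -36.2300.

-36.2300


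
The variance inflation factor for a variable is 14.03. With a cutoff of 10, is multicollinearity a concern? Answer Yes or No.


The threshold is 10.
VIF = 14.03 is >= 10.
Multicollinearity indication: Yes.

Yes


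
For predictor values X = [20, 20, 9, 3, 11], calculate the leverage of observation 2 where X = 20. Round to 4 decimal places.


n = 5, xbar = 12.6000.
SXX = sum((xi - xbar)^2) = 217.2000.
h = 1/5 + (20 - 12.6000)^2 / 217.2000 = 0.4521.

0.4521


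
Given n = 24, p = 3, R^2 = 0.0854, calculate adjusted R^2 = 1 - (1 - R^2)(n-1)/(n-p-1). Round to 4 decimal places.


Adjusted R^2 = 1 - (1 - R^2) * (n-1)/(n-p-1).
(1 - R^2) = 0.9146.
(n-1)/(n-p-1) = 23/20.
(1 - R^2) * (n-1) = 0.9146 * 23 = 21.0358.
Divide by (n-p-1): 21.0358 / 20 = 1.0518.
Adj R^2 = 1 - 1.0518 = -0.0518.

-0.0518


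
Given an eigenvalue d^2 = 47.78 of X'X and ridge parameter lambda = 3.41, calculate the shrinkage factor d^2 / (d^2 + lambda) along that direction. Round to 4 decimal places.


d^2 + lambda = 47.78 + 3.41 = 51.1900.
Shrinkage factor = 47.78/51.1900 = 0.9334.

0.9334


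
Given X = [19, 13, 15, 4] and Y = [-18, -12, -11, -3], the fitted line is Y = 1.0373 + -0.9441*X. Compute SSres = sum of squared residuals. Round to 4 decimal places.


Predicted values from Y = 1.0373 + -0.9441*X.
Residuals: [-1.0994, -0.7640, 2.1242, -0.2609].
SSres = 6.3727.

6.3727


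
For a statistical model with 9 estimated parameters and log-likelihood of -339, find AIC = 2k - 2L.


AIC = 2k - 2*loglik = 2(9) - 2(-339).
= 18 + 678 = 696.

696


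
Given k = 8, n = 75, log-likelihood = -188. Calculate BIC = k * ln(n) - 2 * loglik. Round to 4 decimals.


k * ln(n) = 8 * ln(75) = 8 * 4.317488 = 34.539904.
-2 * loglik = -2 * (-188) = 376.
BIC = 34.539904 + 376 = 410.539904, which rounds to 410.5399.

410.5399


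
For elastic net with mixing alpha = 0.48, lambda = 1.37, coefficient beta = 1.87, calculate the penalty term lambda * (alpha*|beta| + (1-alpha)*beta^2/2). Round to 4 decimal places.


Compute:
L1 = 0.48 * 1.87 = 0.8976.
L2 = 0.52 * 1.87^2 / 2 = 0.9092.
Penalty = 1.37 * (0.8976 + 0.9092) = 2.4753.

2.4753


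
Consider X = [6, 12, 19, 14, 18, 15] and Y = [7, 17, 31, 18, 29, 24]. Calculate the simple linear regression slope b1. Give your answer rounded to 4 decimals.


Calculate xbar = 14.0000, ybar = 21.0000.
S_xx = 110.0000, S_xy = 205.0000.
Using b1 = S_xy / S_xx = 205.0000 / 110.0000, we get b1 = 1.8636.

1.8636


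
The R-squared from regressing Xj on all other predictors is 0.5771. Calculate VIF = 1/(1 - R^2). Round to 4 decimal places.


Using VIF = 1/(1 - R^2_j):
1 - 0.5771 = 0.4229.
VIF = 2.3646.

2.3646


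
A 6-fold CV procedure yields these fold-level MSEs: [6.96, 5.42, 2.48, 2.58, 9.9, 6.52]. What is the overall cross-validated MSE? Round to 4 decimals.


Total MSE across folds = 33.8600.
CV-MSE = 33.8600/6 = 5.6433.

5.6433


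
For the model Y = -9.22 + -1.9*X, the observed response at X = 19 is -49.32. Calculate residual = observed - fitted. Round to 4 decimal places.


Compute yhat = -9.22 + (-1.9)(19) = -45.3200.
Residual = actual - predicted = -49.32 - -45.3200 = -4.0000.

-4.0000


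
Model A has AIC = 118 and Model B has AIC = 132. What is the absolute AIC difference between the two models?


|AIC_A - AIC_B| = |118 - 132| = 14.
Model A is preferred (lower AIC).

14


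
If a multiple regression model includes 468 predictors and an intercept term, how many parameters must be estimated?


Total coefficients = number of predictors + 1 (for the intercept).
= 468 + 1 = 469.

469


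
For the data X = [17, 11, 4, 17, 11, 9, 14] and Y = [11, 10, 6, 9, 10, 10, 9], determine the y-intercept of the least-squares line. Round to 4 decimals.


Compute b1 = 0.2273 from the OLS formula.
With xbar = 11.8571 and ybar = 9.2857, the intercept is:
b0 = 9.2857 - 0.2273 * 11.8571 = 6.5909.

6.5909


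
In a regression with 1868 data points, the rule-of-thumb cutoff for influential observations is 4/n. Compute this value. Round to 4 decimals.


Cook's distance cutoff = 4/n = 4/1868.
= 0.0021.

0.0021


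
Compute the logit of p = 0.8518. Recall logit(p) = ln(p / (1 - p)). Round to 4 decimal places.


1 - p = 0.1482.
p/(1-p) = 5.7476.
logit = ln(5.7476) = 1.7488.

1.7488


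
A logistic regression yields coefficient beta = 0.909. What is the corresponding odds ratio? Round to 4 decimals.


The odds ratio is computed as:
OR = e^(0.909) = 2.4818.

2.4818


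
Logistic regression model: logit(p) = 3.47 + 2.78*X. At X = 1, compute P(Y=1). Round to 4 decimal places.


z = 3.47 + 2.78 * 1 = 6.2500.
Sigmoid: P = 1 / (1 + exp(-6.2500)) = 0.9981.

0.9981


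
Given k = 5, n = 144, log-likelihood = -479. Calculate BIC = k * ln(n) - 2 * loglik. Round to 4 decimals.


Compute k*ln(n) = 5*ln(144) = 5*4.969813 = 24.849065.
Then -2*loglik = 958.
BIC = 24.849065 + 958 = 982.849065, which rounds to 982.8491.

982.8491


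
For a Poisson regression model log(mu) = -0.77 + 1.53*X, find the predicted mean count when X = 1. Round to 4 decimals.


Compute eta = -0.77 + 1.53 * 1 = 0.7600.
Apply inverse link: mu = e^0.7600 = 2.1383.

2.1383


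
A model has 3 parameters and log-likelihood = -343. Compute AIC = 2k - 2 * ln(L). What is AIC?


AIC = 2k - 2*loglik = 2(3) - 2(-343).
= 6 + 686 = 692.

692


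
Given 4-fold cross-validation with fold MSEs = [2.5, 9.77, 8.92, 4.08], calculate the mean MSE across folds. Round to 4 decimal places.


Total MSE across folds = 25.2700.
CV-MSE = 25.2700/4 = 6.3175.

6.3175


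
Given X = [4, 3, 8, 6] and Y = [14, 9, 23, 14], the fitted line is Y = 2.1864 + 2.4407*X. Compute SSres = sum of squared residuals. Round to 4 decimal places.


For each point, residual = actual - predicted.
Residuals: [2.0508, -0.5085, 1.2880, -2.8306].
Sum of squared residuals = 14.1356.

14.1356


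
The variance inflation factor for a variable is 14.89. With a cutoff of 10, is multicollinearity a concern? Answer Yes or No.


The threshold is 10.
VIF = 14.89 is >= 10.
Multicollinearity indication: Yes.

Yes


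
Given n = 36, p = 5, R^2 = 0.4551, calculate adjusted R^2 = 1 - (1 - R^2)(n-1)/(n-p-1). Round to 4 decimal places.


Plug in: Adj R^2 = 1 - (1 - 0.4551) * 35/30.
= 1 - 0.5449 * 35/30
= 1 - 19.0715 / 30
= 1 - 0.6357 = 0.3643.

0.3643


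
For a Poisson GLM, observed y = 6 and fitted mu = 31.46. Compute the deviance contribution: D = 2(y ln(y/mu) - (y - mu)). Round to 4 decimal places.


Compute y*ln(y/mu) = 6*ln(6/31.46) = 6*-1.656957 = -9.941742.
y - mu = -25.46.
D = 2*(-9.941742 - (-25.46)) = 31.036516, which rounds to 31.0365.

31.0365


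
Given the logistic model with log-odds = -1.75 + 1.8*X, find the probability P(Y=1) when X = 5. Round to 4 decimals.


Linear predictor: z = -1.75 + 1.8 * 5 = 7.2500.
P = 1/(1 + exp(-7.2500)) = 1/(1 + 0.0007) = 0.9993.

0.9993


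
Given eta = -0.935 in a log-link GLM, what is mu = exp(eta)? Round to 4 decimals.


mu = exp(eta) = exp(-0.935).
= 0.3926.

0.3926


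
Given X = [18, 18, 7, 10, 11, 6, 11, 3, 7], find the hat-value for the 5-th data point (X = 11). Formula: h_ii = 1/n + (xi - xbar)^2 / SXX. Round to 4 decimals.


Mean of X: xbar = 10.1111.
SXX = 212.8889.
For X = 11: h = 1/9 + (11 - 10.1111)^2/212.8889 = 0.1148.

0.1148


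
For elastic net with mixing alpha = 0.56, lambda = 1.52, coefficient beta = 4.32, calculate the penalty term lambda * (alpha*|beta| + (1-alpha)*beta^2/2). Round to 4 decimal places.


L1 component = 0.56 * |4.32| = 2.4192.
L2 component = 0.44 * 4.32^2 / 2 = 4.1057.
Penalty = 1.52 * (2.4192 + 4.1057) = 1.52 * 6.5249 = 9.9179.

9.9179


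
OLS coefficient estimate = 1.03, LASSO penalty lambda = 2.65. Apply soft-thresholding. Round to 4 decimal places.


Absolute value: |1.03| = 1.03.
Compare to lambda = 2.65.
Since |beta| <= lambda, the coefficient is set to 0.

0.0000


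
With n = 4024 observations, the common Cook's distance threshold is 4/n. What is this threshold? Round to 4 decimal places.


Using the rule of thumb:
Threshold = 4 / 4024 = 0.0010.

0.0010


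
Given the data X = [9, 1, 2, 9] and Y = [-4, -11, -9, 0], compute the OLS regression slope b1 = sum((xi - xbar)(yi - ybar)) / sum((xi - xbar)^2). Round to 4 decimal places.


The sample means are xbar = 5.2500 and ybar = -6.0000.
Compute S_xx = 56.7500 and S_xy = 61.0000.
Slope b1 = S_xy / S_xx = 61.0000 / 56.7500 = 1.0749.

1.0749


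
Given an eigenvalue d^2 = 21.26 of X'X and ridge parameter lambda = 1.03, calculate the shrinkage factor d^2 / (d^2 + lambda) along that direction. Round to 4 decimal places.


Compute the denominator: 21.26 + 1.03 = 22.2900.
Shrinkage factor = 21.26 / 22.2900 = 0.9538.

0.9538


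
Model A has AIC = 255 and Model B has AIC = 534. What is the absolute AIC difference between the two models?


Compute |255 - 534| = 279.
Model A has the smaller AIC.

279


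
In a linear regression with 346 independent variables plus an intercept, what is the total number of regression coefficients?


Each predictor gets one coefficient, plus one intercept.
Total parameters = 346 + 1 = 347.

347


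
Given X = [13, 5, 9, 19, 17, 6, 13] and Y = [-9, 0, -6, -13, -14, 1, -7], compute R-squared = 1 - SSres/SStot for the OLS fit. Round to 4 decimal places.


The fitted line is Y = 5.4992 + -1.0548*X.
SSres = 14.3482, SStot = 202.8571.
R^2 = 1 - SSres/SStot = 0.9293.

0.9293


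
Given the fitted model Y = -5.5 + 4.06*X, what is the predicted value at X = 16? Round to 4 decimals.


Plug X = 16 into Y = -5.5 + 4.06*X:
Y = -5.5 + 64.9600 = 59.4600.

59.4600


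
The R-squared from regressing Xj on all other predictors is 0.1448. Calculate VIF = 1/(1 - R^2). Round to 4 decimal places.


Using VIF = 1/(1 - R^2_j):
1 - 0.1448 = 0.8552.
VIF = 1.1693.

1.1693


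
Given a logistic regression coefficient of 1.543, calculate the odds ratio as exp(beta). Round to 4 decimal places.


The odds ratio is computed as:
OR = e^(1.543) = 4.6786.

4.6786


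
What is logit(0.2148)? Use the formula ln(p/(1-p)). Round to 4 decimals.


Compute the odds: 0.2148/0.7852 = 0.2736.
Take the natural log: ln(0.2736) = -1.2962.

-1.2962


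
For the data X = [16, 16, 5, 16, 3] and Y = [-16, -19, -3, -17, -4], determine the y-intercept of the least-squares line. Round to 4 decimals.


The slope is b1 = -1.1339.
Sample means are xbar = 11.2000 and ybar = -11.8000.
Intercept: b0 = -11.8000 - (-1.1339)(11.2000) = 0.8993.

0.8993


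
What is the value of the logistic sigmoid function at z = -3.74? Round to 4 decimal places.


exp(3.7400) = 42.0980.
1 + exp(-z) = 43.0980.
sigmoid = 1/43.0980 = 0.0232.

0.0232


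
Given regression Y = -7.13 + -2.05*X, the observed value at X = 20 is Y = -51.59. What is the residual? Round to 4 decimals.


Fitted value at X = 20 is yhat = -7.13 + -2.05*20 = -48.1300.
Residual = -51.59 - -48.1300 = -3.4600.

-3.4600


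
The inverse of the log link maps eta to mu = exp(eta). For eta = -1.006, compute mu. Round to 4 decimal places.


mu = exp(eta) = exp(-1.006).
= 0.3657.

0.3657


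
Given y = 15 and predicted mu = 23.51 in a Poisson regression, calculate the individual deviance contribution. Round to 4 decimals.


First: ln(15/23.51) = -0.449376.
Then: 15 * -0.449376 = -6.740640.
y - mu = 15 - 23.51 = -8.51.
D = 2(-6.740640 - -8.51) = 3.538720, which rounds to 3.5387.

3.5387


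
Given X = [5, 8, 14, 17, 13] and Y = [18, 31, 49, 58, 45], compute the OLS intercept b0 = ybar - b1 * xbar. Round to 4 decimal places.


Compute b1 = 3.2575 from the OLS formula.
With xbar = 11.4000 and ybar = 40.2000, the intercept is:
b0 = 40.2000 - 3.2575 * 11.4000 = 3.0644.

3.0644


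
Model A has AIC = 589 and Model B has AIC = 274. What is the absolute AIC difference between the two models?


Absolute difference = |589 - 274| = 315.
The model with lower AIC (B) is preferred.

315


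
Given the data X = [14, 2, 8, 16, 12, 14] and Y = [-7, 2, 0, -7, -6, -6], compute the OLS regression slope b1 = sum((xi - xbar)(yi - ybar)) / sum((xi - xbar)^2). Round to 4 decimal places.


Calculate xbar = 11.0000, ybar = -4.0000.
S_xx = 134.0000, S_xy = -98.0000.
Using b1 = S_xy / S_xx = -98.0000 / 134.0000, we get b1 = -0.7313.

-0.7313


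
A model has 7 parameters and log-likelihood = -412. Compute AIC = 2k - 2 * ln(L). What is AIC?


Compute:
2k = 2*7 = 14.
-2*loglik = -2*(-412) = 824.
AIC = 14 + 824 = 838.

838


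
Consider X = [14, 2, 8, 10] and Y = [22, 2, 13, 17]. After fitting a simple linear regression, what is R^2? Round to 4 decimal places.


Fit the OLS line: b0 = -0.8933, b1 = 1.6933.
SSres = 1.9467.
SStot = 217.0000.
R^2 = 1 - 1.9467/217.0000 = 0.9910.

0.9910


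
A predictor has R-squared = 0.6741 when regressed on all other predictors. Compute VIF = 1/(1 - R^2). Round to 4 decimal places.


Denominator: 1 - 0.6741 = 0.3259.
VIF = 1 / 0.3259 = 3.0684.

3.0684


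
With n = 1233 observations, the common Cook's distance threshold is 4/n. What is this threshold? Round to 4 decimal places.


The threshold is 4/n.
4/1233 = 0.0032.

0.0032


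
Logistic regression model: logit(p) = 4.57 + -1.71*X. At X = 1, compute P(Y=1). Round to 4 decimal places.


Linear predictor: z = 4.57 + -1.71 * 1 = 2.8600.
P = 1/(1 + exp(-2.8600)) = 1/(1 + 0.0573) = 0.9458.

0.9458


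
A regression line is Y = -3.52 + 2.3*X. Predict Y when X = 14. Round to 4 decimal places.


Predicted value:
Y = -3.52 + (2.3)(14) = -3.52 + 32.2000 = 28.6800.

28.6800


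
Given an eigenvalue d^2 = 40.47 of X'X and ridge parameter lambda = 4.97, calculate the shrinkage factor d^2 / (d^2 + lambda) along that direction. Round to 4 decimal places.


d^2 + lambda = 40.47 + 4.97 = 45.4400.
Shrinkage factor = 40.47/45.4400 = 0.8906.

0.8906


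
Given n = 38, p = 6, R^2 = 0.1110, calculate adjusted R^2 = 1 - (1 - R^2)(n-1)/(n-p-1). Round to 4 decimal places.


Using the formula:
(1 - 0.1110) = 0.8890.
Multiply by 37/31: 0.8890 * 37 = 32.8930, then 32.8930 / 31 = 1.0611.
Adj R^2 = 1 - 1.0611 = -0.0611.

-0.0611


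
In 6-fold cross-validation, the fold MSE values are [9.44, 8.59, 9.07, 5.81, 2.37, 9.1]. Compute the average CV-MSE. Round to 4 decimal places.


Add all fold MSEs: 44.3800.
Divide by k = 6: 44.3800/6 = 7.3967.

7.3967


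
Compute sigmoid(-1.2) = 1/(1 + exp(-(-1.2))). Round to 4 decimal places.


First, exp(1.2000) = 3.3201.
Then sigma(z) = 1/(1 + 3.3201) = 0.2315.

0.2315


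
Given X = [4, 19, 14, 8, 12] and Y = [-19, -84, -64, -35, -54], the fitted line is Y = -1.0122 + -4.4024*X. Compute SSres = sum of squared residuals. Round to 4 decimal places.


Predicted values from Y = -1.0122 + -4.4024*X.
Residuals: [-0.3782, 0.6578, -1.3542, 1.2314, -0.1590].
SSres = 3.9512.

3.9512


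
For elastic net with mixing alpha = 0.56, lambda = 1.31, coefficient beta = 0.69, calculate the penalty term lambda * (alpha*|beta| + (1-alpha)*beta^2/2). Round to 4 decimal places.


L1 component = 0.56 * |0.69| = 0.3864.
L2 component = 0.44 * 0.69^2 / 2 = 0.1047.
Penalty = 1.31 * (0.3864 + 0.1047) = 1.31 * 0.4911 = 0.6434.

0.6434


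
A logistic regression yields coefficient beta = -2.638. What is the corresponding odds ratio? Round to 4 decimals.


The odds ratio is computed as:
OR = e^(-2.638) = 0.0715.

0.0715


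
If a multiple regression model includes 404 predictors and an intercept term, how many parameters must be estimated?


Total coefficients = number of predictors + 1 (for the intercept).
= 404 + 1 = 405.

405


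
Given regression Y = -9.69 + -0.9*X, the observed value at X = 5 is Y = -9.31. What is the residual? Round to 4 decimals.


Compute yhat = -9.69 + (-0.9)(5) = -14.1900.
Residual = actual - predicted = -9.31 - -14.1900 = 4.8800.

4.8800


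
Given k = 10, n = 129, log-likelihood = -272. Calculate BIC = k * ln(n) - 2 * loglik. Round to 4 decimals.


Compute k*ln(n) = 10*ln(129) = 10*4.859812 = 48.598120.
Then -2*loglik = 544.
BIC = 48.598120 + 544 = 592.598120, which rounds to 592.5981.

592.5981


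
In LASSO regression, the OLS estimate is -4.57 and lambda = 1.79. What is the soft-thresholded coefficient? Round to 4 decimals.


|beta_OLS| = 4.57.
lambda = 1.79.
Since |beta| > lambda, coefficient = sign(beta)*(|beta| - lambda) = -2.7800.
Result = -2.7800.

-2.7800


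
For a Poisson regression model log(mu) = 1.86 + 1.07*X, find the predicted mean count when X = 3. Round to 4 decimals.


Linear predictor: eta = 1.86 + (1.07)(3) = 5.0700.
Expected count: mu = exp(5.0700) = 159.1743.

159.1743


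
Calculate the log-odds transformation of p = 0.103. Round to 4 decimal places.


1 - p = 0.897.
p/(1-p) = 0.1148.
logit = ln(0.1148) = -2.1643.

-2.1643


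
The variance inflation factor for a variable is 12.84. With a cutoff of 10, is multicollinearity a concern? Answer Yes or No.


Compare VIF = 12.84 to the threshold of 10.
12.84 >= 10, so the answer is Yes.

Yes


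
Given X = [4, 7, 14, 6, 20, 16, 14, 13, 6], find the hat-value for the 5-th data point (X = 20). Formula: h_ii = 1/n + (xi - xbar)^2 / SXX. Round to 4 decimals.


Mean of X: xbar = 11.1111.
SXX = 242.8889.
For X = 20: h = 1/9 + (20 - 11.1111)^2/242.8889 = 0.4364.

0.4364


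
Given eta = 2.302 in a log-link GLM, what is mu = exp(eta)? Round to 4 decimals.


mu = exp(eta) = exp(2.302).
= 9.9942.

9.9942


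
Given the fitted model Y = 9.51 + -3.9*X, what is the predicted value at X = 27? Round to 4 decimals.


Predicted value:
Y = 9.51 + (-3.9)(27) = 9.51 + -105.3000 = -95.7900.

-95.7900


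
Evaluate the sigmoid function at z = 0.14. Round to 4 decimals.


exp(-0.1400) = 0.8694.
1 + exp(-z) = 1.8694.
sigmoid = 1/1.8694 = 0.5349.

0.5349


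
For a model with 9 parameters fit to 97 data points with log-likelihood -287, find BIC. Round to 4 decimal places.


Compute k*ln(n) = 9*ln(97) = 9*4.574711 = 41.172399.
Then -2*loglik = 574.
BIC = 41.172399 + 574 = 615.172399, which rounds to 615.1724.

615.1724


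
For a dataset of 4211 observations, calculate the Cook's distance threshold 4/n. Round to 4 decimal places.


Cook's distance cutoff = 4/n = 4/4211.
= 0.0009.

0.0009


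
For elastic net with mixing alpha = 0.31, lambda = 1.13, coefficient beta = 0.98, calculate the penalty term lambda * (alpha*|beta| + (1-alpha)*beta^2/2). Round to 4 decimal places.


L1 component = 0.31 * |0.98| = 0.3038.
L2 component = 0.69 * 0.98^2 / 2 = 0.3313.
Penalty = 1.13 * (0.3038 + 0.3313) = 1.13 * 0.6351 = 0.7177.

0.7177


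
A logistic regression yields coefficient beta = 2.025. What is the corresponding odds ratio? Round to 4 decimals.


Odds ratio = exp(beta) = exp(2.025).
= 7.5761.

7.5761
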